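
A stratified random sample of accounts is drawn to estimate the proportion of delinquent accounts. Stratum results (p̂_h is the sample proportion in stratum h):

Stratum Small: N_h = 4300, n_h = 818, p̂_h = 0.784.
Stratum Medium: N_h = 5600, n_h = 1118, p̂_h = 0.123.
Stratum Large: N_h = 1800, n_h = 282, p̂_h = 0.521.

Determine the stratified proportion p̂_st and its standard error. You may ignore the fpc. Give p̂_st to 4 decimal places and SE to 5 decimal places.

p̂_st ≈ 0.4272, SE ≈ 0.00843

N = 11700; stratum weights W_h = N_h/N.
p̂_st = Σ W_h p̂_h = (4300·0.784 + 5600·0.123 + 1800·0.521)/11700 = 0.42716
V̂(p̂_st) = Σ W_h² p̂_h(1−p̂_h)/(n_h−1):
  stratum Small: (4300/11700)²·0.784·0.216/817 = 2.79971e-05
  stratum Medium: (5600/11700)²·0.123·0.877/1117 = 2.21236e-05
  stratum Large: (1800/11700)²·0.521·0.479/281 = 2.10204e-05
V̂(p̂_st) = 7.11411e-05; SE = √V̂ = 0.00843452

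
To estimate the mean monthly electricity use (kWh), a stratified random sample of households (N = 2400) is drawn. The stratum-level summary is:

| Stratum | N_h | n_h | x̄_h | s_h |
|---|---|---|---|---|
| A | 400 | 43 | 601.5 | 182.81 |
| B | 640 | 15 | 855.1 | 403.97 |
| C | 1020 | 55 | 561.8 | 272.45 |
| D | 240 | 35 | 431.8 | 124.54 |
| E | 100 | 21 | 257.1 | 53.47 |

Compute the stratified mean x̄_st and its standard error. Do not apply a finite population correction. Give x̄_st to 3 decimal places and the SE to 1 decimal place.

x̄_st = Σ W_h x̄_h = (400·601.5 + 640·855.1 + 1020·561.8 + 240·431.8 + 100·257.1)/2400 = 620.93417
V̂(x̄_st) = Σ W_h² s_h²/n_h, with W_h = N_h/N and N = 2400:
  stratum A: (400/2400)²·182.81²/43 = 21.5888
  stratum B: (640/2400)²·403.97²/15 = 773.65
  stratum C: (1020/2400)²·272.45²/55 = 243.775
  stratum D: (240/2400)²·124.54²/35 = 4.43149
  stratum E: (100/2400)²·53.47²/21 = 0.236363
V̂(x̄_st) = 1043.68
SE(x̄_st) = √1043.68 = 32.3061

x̄_st ≈ 620.934, SE ≈ 32.3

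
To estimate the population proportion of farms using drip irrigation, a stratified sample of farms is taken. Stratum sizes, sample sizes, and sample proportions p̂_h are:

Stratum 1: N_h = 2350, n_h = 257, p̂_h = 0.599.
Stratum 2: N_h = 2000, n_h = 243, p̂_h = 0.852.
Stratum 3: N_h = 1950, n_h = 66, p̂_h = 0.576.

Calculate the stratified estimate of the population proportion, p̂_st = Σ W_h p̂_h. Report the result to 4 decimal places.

p̂_st ≈ 0.6722

N = 6300; stratum weights W_h = N_h/N.
p̂_st = Σ W_h p̂_h = (2350·0.599 + 2000·0.852 + 1950·0.576)/6300 = 0.67220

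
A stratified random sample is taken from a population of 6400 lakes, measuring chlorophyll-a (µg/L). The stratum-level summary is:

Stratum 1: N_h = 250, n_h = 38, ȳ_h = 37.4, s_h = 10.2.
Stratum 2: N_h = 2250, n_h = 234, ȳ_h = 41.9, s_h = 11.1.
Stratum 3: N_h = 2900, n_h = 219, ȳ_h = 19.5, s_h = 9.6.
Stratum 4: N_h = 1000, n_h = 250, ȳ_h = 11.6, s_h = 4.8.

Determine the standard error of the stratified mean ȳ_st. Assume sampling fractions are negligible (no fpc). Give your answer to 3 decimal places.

V̂(ȳ_st) = Σ W_h² s_h²/n_h, with W_h = N_h/N and N = 6400:
  stratum 1: (250/6400)²·10.2²/38 = 0.0041777
  stratum 2: (2250/6400)²·11.1²/234 = 0.0650781
  stratum 3: (2900/6400)²·9.6²/219 = 0.0864041
  stratum 4: (1000/6400)²·4.8²/250 = 0.00225
V̂(ȳ_st) = 0.15791
SE(ȳ_st) = √0.15791 = 0.397379

SE(ȳ_st) ≈ 0.397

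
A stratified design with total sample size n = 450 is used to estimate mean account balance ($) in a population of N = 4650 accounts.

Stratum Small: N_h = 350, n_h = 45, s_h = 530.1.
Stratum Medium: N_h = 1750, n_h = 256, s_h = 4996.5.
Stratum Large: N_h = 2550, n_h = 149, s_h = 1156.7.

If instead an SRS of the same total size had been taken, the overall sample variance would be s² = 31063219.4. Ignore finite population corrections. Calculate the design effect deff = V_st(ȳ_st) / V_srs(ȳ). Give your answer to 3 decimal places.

V̂(ȳ_st) = Σ W_h² s_h²/n_h, with W_h = N_h/N and N = 4650:
  stratum Small: (350/4650)²·530.1²/45 = 35.378
  stratum Medium: (1750/4650)²·4996.5²/256 = 13812.2
  stratum Large: (2550/4650)²·1156.7²/149 = 2700.41
V_st = 16548
V_srs = s²/n = 31063219.4/450 = 69029.4
deff = V_st / V_srs = 16548/69029.4 = 0.2397

deff ≈ 0.240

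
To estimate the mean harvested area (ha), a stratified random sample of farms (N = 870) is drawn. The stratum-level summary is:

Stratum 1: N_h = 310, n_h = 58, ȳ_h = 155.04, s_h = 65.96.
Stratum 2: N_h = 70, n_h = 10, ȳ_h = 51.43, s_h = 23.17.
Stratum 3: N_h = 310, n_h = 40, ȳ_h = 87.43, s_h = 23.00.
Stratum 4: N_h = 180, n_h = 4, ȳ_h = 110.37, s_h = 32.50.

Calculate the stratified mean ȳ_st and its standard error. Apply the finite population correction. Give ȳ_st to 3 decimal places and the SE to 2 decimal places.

ȳ_st = Σ W_h ȳ_h = (310·155.04 + 70·51.43 + 310·87.43 + 180·110.37)/870 = 113.37057
V̂(ȳ_st) = Σ W_h² (1 − n_h/N_h) s_h²/n_h, with W_h = N_h/N and N = 870:
  stratum 1: (310/870)²·(1 − 58/310)·65.96²/58 = 7.74207
  stratum 2: (70/870)²·(1 − 10/70)·23.17²/10 = 0.297895
  stratum 3: (310/870)²·(1 − 40/310)·23.00²/40 = 1.46246
  stratum 4: (180/870)²·(1 − 4/180)·32.50²/4 = 11.0523
V̂(ȳ_st) = 20.5547
SE(ȳ_st) = √20.5547 = 4.53373

ȳ_st ≈ 113.371, SE ≈ 4.53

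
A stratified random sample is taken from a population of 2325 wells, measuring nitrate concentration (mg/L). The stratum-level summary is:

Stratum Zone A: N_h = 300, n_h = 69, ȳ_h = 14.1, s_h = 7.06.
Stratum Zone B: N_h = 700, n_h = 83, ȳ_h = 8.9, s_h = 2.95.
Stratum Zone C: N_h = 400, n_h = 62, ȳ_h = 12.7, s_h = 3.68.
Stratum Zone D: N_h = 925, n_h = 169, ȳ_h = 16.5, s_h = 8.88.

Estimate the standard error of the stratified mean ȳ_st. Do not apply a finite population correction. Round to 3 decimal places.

SE(ȳ_st) ≈ 0.319

V̂(ȳ_st) = Σ W_h² s_h²/n_h, with W_h = N_h/N and N = 2325:
  stratum Zone A: (300/2325)²·7.06²/69 = 0.012027
  stratum Zone B: (700/2325)²·2.95²/83 = 0.00950421
  stratum Zone C: (400/2325)²·3.68²/62 = 0.00646514
  stratum Zone D: (925/2325)²·8.88²/169 = 0.0738545
V̂(ȳ_st) = 0.101851
SE(ȳ_st) = √0.101851 = 0.319141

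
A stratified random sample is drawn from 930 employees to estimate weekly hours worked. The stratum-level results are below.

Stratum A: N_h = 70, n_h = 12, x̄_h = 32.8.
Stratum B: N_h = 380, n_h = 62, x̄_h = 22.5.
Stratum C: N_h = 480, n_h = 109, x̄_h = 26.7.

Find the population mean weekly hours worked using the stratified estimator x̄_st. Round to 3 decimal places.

N = Σ N_h = 930. Stratum weights W_h = N_h/N.
x̄_st = (70·32.8 + 380·22.5 + 480·26.7) / 930 = 25.44301

x̄_st ≈ 25.443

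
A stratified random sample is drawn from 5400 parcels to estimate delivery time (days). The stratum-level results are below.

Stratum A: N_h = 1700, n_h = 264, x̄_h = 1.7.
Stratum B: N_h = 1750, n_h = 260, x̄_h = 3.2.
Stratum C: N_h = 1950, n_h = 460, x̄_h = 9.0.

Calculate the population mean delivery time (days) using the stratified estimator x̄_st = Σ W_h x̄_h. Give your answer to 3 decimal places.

N = Σ N_h = 5400. Stratum weights W_h = N_h/N.
x̄_st = (1700·1.7 + 1750·3.2 + 1950·9.0) / 5400 = 4.82222

x̄_st ≈ 4.822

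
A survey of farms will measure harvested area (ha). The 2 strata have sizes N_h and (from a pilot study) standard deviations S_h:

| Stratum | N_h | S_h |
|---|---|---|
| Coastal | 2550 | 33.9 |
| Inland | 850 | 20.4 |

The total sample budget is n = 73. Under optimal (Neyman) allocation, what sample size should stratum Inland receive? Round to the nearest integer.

12

Neyman allocation: n_h = n · N_h S_h / Σ N_i S_i, with n = 73.
  stratum Coastal: N_h·S_h = 2550·33.9 = 86445.00
  stratum Inland: N_h·S_h = 850·20.4 = 17340.00
Σ N_h S_h = 103785.00
n for stratum Inland = 73·17340.00/103785.00 = 12.197 → 12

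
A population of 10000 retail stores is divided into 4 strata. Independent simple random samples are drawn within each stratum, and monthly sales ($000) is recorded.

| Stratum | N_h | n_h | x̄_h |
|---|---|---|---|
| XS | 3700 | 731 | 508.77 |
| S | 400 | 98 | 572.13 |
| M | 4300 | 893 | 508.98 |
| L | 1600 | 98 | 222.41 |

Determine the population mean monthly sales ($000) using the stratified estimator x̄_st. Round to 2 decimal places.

x̄_st ≈ 465.58

N = Σ N_h = 10000. Stratum weights W_h = N_h/N.
x̄_st = (3700·508.77 + 400·572.13 + 4300·508.98 + 1600·222.41) / 10000 = 465.5771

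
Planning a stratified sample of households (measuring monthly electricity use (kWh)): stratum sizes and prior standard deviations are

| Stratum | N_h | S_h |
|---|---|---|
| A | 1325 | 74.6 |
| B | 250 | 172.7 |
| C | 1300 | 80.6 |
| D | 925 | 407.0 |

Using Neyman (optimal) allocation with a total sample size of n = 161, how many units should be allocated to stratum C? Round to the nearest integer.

Neyman allocation: n_h = n · N_h S_h / Σ N_i S_i, with n = 161.
  stratum A: N_h·S_h = 1325·74.6 = 98845.00
  stratum B: N_h·S_h = 250·172.7 = 43175.00
  stratum C: N_h·S_h = 1300·80.6 = 104780.00
  stratum D: N_h·S_h = 925·407.0 = 376475.00
Σ N_h S_h = 623275.00
n for stratum C = 161·104780.00/623275.00 = 27.066 → 27

27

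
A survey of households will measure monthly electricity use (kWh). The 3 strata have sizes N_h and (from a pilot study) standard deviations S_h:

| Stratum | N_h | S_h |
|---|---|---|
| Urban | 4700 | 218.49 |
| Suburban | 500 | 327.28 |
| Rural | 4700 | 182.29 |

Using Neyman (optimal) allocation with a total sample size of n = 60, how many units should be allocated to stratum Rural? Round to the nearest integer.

Neyman allocation: n_h = n · N_h S_h / Σ N_i S_i, with n = 60.
  stratum Urban: N_h·S_h = 4700·218.49 = 1026903.00
  stratum Suburban: N_h·S_h = 500·327.28 = 163640.00
  stratum Rural: N_h·S_h = 4700·182.29 = 856763.00
Σ N_h S_h = 2047306.00
n for stratum Rural = 60·856763.00/2047306.00 = 25.109 → 25

25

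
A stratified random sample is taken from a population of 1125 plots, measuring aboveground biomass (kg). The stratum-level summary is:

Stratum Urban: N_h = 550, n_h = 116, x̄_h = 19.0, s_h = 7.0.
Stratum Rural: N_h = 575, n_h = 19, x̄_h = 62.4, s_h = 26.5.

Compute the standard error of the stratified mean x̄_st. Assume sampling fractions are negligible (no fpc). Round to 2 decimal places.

SE(x̄_st) ≈ 3.12

V̂(x̄_st) = Σ W_h² s_h²/n_h, with W_h = N_h/N and N = 1125:
  stratum Urban: (550/1125)²·7.0²/116 = 0.100962
  stratum Rural: (575/1125)²·26.5²/19 = 9.65537
V̂(x̄_st) = 9.75633
SE(x̄_st) = √9.75633 = 3.12351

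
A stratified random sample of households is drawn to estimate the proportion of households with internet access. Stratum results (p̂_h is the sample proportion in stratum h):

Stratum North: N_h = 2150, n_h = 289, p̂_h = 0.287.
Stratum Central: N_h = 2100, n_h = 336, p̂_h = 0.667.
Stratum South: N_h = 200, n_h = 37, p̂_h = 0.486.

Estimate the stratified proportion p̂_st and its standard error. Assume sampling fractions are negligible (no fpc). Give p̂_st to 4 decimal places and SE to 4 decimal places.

p̂_st ≈ 0.4753, SE ≈ 0.0181

N = 4450; stratum weights W_h = N_h/N.
p̂_st = Σ W_h p̂_h = (2150·0.287 + 2100·0.667 + 200·0.486)/4450 = 0.47527
V̂(p̂_st) = Σ W_h² p̂_h(1−p̂_h)/(n_h−1):
  stratum North: (2150/4450)²·0.287·0.713/288 = 0.000165858
  stratum Central: (2100/4450)²·0.667·0.333/335 = 0.000147654
  stratum South: (200/4450)²·0.486·0.514/36 = 1.40164e-05
V̂(p̂_st) = 0.000327528; SE = √V̂ = 0.0180977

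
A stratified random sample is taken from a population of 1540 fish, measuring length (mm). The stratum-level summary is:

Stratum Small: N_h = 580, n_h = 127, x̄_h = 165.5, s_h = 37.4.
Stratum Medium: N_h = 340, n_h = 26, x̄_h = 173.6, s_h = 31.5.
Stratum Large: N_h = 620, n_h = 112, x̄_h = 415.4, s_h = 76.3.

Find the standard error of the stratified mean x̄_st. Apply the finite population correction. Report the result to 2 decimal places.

V̂(x̄_st) = Σ W_h² (1 − n_h/N_h) s_h²/n_h, with W_h = N_h/N and N = 1540:
  stratum Small: (580/1540)²·(1 − 127/580)·37.4²/127 = 1.22018
  stratum Medium: (340/1540)²·(1 − 26/340)·31.5²/26 = 1.71797
  stratum Large: (620/1540)²·(1 − 112/620)·76.3²/112 = 6.90311
V̂(x̄_st) = 9.84126
SE(x̄_st) = √9.84126 = 3.13708

SE(x̄_st) ≈ 3.14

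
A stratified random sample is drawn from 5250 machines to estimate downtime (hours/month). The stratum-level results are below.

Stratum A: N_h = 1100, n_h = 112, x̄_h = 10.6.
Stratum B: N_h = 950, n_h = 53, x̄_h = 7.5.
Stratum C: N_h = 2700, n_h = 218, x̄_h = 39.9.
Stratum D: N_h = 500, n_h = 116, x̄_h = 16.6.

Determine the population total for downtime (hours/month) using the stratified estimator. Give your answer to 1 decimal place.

τ̂_st = Σ N_h x̄_h = 1100·10.6 + 950·7.5 + 2700·39.9 + 500·16.6 = 134815.0

τ̂_st ≈ 134815.0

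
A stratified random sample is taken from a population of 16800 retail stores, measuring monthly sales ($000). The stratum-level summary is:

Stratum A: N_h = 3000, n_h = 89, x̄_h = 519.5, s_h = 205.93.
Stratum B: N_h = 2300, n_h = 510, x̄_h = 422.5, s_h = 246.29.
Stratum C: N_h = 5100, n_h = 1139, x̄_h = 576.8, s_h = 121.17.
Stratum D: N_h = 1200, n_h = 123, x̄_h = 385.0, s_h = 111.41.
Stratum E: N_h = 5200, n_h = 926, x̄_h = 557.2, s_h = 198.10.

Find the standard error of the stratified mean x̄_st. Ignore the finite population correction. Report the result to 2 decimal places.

SE(x̄_st) ≈ 4.82

V̂(x̄_st) = Σ W_h² s_h²/n_h, with W_h = N_h/N and N = 16800:
  stratum A: (3000/16800)²·205.93²/89 = 15.194
  stratum B: (2300/16800)²·246.29²/510 = 2.22926
  stratum C: (5100/16800)²·121.17²/1139 = 1.18792
  stratum D: (1200/16800)²·111.41²/123 = 0.514858
  stratum E: (5200/16800)²·198.10²/926 = 4.06019
V̂(x̄_st) = 23.1863
SE(x̄_st) = √23.1863 = 4.81521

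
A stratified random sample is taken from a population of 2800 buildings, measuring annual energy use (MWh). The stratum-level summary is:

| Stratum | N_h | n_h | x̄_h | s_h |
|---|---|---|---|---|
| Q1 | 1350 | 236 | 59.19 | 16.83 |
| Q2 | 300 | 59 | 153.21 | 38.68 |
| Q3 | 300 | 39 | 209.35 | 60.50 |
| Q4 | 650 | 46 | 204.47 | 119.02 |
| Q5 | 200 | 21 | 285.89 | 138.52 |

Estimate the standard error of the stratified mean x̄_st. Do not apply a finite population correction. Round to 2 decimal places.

SE(x̄_st) ≈ 4.79

V̂(x̄_st) = Σ W_h² s_h²/n_h, with W_h = N_h/N and N = 2800:
  stratum Q1: (1350/2800)²·16.83²/236 = 0.279002
  stratum Q2: (300/2800)²·38.68²/59 = 0.291103
  stratum Q3: (300/2800)²·60.50²/39 = 1.07739
  stratum Q4: (650/2800)²·119.02²/46 = 16.5956
  stratum Q5: (200/2800)²·138.52²/21 = 4.66176
V̂(x̄_st) = 22.9048
SE(x̄_st) = √22.9048 = 4.7859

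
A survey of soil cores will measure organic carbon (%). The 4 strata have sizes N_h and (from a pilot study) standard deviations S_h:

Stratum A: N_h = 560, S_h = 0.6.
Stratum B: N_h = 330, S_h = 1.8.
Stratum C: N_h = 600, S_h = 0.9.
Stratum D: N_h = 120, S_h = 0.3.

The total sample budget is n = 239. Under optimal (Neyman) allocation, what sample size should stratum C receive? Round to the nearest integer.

86

Neyman allocation: n_h = n · N_h S_h / Σ N_i S_i, with n = 239.
  stratum A: N_h·S_h = 560·0.6 = 336.00
  stratum B: N_h·S_h = 330·1.8 = 594.00
  stratum C: N_h·S_h = 600·0.9 = 540.00
  stratum D: N_h·S_h = 120·0.3 = 36.00
Σ N_h S_h = 1506.00
n for stratum C = 239·540.00/1506.00 = 85.697 → 86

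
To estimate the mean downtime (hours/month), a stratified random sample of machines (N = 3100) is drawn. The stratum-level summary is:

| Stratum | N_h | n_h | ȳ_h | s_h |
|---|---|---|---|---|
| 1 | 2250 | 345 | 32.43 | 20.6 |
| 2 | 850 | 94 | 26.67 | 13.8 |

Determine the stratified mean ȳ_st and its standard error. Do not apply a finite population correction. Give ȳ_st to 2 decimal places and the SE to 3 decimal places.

ȳ_st = Σ W_h ȳ_h = (2250·32.43 + 850·26.67)/3100 = 30.85065
V̂(ȳ_st) = Σ W_h² s_h²/n_h, with W_h = N_h/N and N = 3100:
  stratum 1: (2250/3100)²·20.6²/345 = 0.647973
  stratum 2: (850/3100)²·13.8²/94 = 0.152316
V̂(ȳ_st) = 0.800289
SE(ȳ_st) = √0.800289 = 0.894589

ȳ_st ≈ 30.85, SE ≈ 0.895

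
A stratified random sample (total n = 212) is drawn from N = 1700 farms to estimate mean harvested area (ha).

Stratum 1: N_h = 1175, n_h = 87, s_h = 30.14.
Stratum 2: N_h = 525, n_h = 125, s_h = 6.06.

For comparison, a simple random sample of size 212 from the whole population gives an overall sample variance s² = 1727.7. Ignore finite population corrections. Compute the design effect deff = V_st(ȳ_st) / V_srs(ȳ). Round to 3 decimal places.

deff ≈ 0.616

V̂(ȳ_st) = Σ W_h² s_h²/n_h, with W_h = N_h/N and N = 1700:
  stratum 1: (1175/1700)²·30.14²/87 = 4.98821
  stratum 2: (525/1700)²·6.06²/125 = 0.0280192
V_st = 5.01623
V_srs = s²/n = 1727.7/212 = 8.14953
deff = V_st / V_srs = 5.01623/8.14953 = 0.6155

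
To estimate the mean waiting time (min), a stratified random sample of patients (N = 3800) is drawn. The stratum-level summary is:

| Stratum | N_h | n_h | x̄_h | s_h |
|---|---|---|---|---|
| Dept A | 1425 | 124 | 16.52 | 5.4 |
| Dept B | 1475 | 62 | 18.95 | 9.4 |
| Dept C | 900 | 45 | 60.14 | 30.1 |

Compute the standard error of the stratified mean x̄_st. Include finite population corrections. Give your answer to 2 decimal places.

V̂(x̄_st) = Σ W_h² (1 − n_h/N_h) s_h²/n_h, with W_h = N_h/N and N = 3800:
  stratum Dept A: (1425/3800)²·(1 − 124/1425)·5.4²/124 = 0.0301919
  stratum Dept B: (1475/3800)²·(1 − 62/1475)·9.4²/62 = 0.205698
  stratum Dept C: (900/3800)²·(1 − 45/900)·30.1²/45 = 1.07291
V̂(x̄_st) = 1.3088
SE(x̄_st) = √1.3088 = 1.14403

SE(x̄_st) ≈ 1.14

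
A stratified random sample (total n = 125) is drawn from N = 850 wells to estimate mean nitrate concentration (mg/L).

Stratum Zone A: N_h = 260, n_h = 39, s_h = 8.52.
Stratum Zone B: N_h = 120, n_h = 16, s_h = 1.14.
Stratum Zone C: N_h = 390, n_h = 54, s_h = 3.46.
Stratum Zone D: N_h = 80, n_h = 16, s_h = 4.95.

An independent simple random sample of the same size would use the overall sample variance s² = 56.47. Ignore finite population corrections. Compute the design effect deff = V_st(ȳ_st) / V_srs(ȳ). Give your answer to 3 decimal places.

deff ≈ 0.522

V̂(ȳ_st) = Σ W_h² s_h²/n_h, with W_h = N_h/N and N = 850:
  stratum Zone A: (260/850)²·8.52²/39 = 0.17415
  stratum Zone B: (120/850)²·1.14²/16 = 0.00161888
  stratum Zone C: (390/850)²·3.46²/54 = 0.0466713
  stratum Zone D: (80/850)²·4.95²/16 = 0.0135654
V_st = 0.236006
V_srs = s²/n = 56.47/125 = 0.45176
deff = V_st / V_srs = 0.236006/0.45176 = 0.5224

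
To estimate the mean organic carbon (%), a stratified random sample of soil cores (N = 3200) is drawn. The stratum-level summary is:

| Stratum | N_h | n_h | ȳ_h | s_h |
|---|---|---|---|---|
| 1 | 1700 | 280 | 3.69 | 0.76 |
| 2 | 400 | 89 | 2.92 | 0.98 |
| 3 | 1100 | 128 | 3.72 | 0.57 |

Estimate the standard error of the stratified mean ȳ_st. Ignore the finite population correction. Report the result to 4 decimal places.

SE(ȳ_st) ≈ 0.0324

V̂(ȳ_st) = Σ W_h² s_h²/n_h, with W_h = N_h/N and N = 3200:
  stratum 1: (1700/3200)²·0.76²/280 = 0.000582193
  stratum 2: (400/3200)²·0.98²/89 = 0.00016861
  stratum 3: (1100/3200)²·0.57²/128 = 0.000299934
V̂(ȳ_st) = 0.00105074
SE(ȳ_st) = √0.00105074 = 0.0324151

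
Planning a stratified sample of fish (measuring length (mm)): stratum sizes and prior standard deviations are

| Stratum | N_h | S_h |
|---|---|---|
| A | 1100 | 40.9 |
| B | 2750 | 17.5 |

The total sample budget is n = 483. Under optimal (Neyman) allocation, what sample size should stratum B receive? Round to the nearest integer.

Neyman allocation: n_h = n · N_h S_h / Σ N_i S_i, with n = 483.
  stratum A: N_h·S_h = 1100·40.9 = 44990.00
  stratum B: N_h·S_h = 2750·17.5 = 48125.00
Σ N_h S_h = 93115.00
n for stratum B = 483·48125.00/93115.00 = 249.631 → 250

250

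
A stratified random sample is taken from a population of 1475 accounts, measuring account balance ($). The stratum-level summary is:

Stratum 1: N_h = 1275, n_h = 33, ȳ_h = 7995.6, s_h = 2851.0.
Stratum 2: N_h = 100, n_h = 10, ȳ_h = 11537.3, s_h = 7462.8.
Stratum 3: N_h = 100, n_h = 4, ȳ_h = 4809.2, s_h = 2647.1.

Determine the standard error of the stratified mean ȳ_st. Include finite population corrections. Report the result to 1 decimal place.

V̂(ȳ_st) = Σ W_h² (1 − n_h/N_h) s_h²/n_h, with W_h = N_h/N and N = 1475:
  stratum 1: (1275/1475)²·(1 − 33/1275)·2851.0²/33 = 179279
  stratum 2: (100/1475)²·(1 − 10/100)·7462.8²/10 = 23038.9
  stratum 3: (100/1475)²·(1 − 4/100)·2647.1²/4 = 7729.79
V̂(ȳ_st) = 210047
SE(ȳ_st) = √210047 = 458.309

SE(ȳ_st) ≈ 458.3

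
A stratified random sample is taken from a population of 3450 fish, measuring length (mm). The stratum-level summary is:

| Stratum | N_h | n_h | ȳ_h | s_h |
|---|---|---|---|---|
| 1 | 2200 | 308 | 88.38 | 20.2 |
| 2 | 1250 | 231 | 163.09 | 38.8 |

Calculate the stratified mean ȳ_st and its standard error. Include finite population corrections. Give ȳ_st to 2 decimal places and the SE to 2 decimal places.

ȳ_st ≈ 115.45, SE ≈ 1.08

ȳ_st = Σ W_h ȳ_h = (2200·88.38 + 1250·163.09)/3450 = 115.44884
V̂(ȳ_st) = Σ W_h² (1 − n_h/N_h) s_h²/n_h, with W_h = N_h/N and N = 3450:
  stratum 1: (2200/3450)²·(1 − 308/2200)·20.2²/308 = 0.463295
  stratum 2: (1250/3450)²·(1 − 231/1250)·38.8²/231 = 0.697425
V̂(ȳ_st) = 1.16072
SE(ȳ_st) = √1.16072 = 1.07737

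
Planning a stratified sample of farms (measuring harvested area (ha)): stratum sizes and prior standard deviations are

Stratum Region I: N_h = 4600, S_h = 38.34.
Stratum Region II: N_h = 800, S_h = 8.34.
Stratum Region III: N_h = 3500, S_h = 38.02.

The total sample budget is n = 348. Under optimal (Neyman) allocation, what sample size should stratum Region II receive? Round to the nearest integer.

Neyman allocation: n_h = n · N_h S_h / Σ N_i S_i, with n = 348.
  stratum Region I: N_h·S_h = 4600·38.34 = 176364.00
  stratum Region II: N_h·S_h = 800·8.34 = 6672.00
  stratum Region III: N_h·S_h = 3500·38.02 = 133070.00
Σ N_h S_h = 316106.00
n for stratum Region II = 348·6672.00/316106.00 = 7.345 → 7

7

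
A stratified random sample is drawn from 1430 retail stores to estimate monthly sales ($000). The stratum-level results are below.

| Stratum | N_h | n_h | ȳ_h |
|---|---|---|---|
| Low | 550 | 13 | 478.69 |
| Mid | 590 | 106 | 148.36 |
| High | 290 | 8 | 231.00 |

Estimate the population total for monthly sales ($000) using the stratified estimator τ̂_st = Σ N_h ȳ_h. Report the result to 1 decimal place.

τ̂_st ≈ 417801.9

τ̂_st = Σ N_h ȳ_h = 550·478.69 + 590·148.36 + 290·231.00 = 417801.9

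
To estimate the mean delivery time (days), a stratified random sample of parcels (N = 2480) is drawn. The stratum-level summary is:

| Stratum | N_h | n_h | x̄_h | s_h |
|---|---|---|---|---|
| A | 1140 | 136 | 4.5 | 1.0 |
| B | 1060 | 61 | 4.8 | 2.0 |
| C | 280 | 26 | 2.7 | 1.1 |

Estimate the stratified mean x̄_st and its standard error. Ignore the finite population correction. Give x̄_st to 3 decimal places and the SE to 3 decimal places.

x̄_st = Σ W_h x̄_h = (1140·4.5 + 1060·4.8 + 280·2.7)/2480 = 4.42500
V̂(x̄_st) = Σ W_h² s_h²/n_h, with W_h = N_h/N and N = 2480:
  stratum A: (1140/2480)²·1.0²/136 = 0.0015537
  stratum B: (1060/2480)²·2.0²/61 = 0.0119795
  stratum C: (280/2480)²·1.1²/26 = 0.000593232
V̂(x̄_st) = 0.0141264
SE(x̄_st) = √0.0141264 = 0.118855

x̄_st ≈ 4.425, SE ≈ 0.119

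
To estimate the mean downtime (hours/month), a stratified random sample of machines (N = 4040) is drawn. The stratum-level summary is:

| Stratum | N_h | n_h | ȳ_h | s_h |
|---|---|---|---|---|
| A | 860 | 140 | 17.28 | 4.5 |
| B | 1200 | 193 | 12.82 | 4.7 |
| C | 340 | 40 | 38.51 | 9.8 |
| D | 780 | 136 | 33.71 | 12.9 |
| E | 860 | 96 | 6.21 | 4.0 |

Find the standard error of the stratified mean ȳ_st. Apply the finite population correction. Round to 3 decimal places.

SE(ȳ_st) ≈ 0.271

V̂(ȳ_st) = Σ W_h² (1 − n_h/N_h) s_h²/n_h, with W_h = N_h/N and N = 4040:
  stratum A: (860/4040)²·(1 − 140/860)·4.5²/140 = 0.00548738
  stratum B: (1200/4040)²·(1 − 193/1200)·4.7²/193 = 0.00847396
  stratum C: (340/4040)²·(1 − 40/340)·9.8²/40 = 0.0150048
  stratum D: (780/4040)²·(1 − 136/780)·12.9²/136 = 0.0376581
  stratum E: (860/4040)²·(1 − 96/860)·4.0²/96 = 0.00670931
V̂(ȳ_st) = 0.0733335
SE(ȳ_st) = √0.0733335 = 0.270802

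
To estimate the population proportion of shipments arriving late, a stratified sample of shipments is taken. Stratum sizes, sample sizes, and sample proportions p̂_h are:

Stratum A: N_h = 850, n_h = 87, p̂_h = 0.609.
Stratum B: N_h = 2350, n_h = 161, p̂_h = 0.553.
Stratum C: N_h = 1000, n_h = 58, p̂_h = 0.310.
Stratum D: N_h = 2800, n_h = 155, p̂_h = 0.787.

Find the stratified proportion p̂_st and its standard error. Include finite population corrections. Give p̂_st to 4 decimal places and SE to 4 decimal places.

p̂_st ≈ 0.6187, SE ≈ 0.0209

N = 7000; stratum weights W_h = N_h/N.
p̂_st = Σ W_h p̂_h = (850·0.609 + 2350·0.553 + 1000·0.310 + 2800·0.787)/7000 = 0.61869
V̂(p̂_st) = Σ W_h² (1 − n_h/N_h) p̂_h(1−p̂_h)/(n_h−1):
  stratum A: (850/7000)²·(1 − 87/850)·0.609·0.391/86 = 3.66474e-05
  stratum B: (2350/7000)²·(1 − 161/2350)·0.553·0.447/160 = 0.000162192
  stratum C: (1000/7000)²·(1 − 58/1000)·0.310·0.690/57 = 7.21424e-05
  stratum D: (2800/7000)²·(1 − 155/2800)·0.787·0.213/154 = 0.000164521
V̂(p̂_st) = 0.000435503; SE = √V̂ = 0.0208687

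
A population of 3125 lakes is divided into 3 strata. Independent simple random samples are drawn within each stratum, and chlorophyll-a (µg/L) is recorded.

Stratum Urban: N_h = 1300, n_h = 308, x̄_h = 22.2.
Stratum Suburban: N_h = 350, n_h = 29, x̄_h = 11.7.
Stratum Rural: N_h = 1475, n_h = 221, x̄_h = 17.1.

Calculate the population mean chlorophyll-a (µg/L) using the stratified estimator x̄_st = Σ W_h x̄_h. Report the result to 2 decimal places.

x̄_st ≈ 18.62

N = Σ N_h = 3125. Stratum weights W_h = N_h/N.
x̄_st = (1300·22.2 + 350·11.7 + 1475·17.1) / 3125 = 18.6168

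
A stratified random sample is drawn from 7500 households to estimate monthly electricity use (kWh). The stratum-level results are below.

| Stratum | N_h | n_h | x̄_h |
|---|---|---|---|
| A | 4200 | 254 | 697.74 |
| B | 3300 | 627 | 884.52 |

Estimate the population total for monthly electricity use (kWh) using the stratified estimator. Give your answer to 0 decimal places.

τ̂_st ≈ 5849424

τ̂_st = Σ N_h x̄_h = 4200·697.74 + 3300·884.52 = 5849424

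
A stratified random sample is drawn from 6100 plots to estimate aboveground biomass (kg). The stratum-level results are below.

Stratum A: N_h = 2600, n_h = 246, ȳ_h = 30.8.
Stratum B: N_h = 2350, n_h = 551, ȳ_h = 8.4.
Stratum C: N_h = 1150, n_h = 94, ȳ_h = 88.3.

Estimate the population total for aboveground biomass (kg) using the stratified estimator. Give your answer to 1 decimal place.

τ̂_st = Σ N_h ȳ_h = 2600·30.8 + 2350·8.4 + 1150·88.3 = 201365.0

τ̂_st ≈ 201365.0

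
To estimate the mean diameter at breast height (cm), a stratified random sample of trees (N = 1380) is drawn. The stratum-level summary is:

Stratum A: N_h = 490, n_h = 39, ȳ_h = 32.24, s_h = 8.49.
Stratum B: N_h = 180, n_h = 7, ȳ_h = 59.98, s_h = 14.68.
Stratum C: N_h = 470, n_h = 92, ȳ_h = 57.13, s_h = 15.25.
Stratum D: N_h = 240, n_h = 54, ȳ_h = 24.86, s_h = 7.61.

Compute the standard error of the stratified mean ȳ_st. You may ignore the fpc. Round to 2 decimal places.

SE(ȳ_st) ≈ 1.04

V̂(ȳ_st) = Σ W_h² s_h²/n_h, with W_h = N_h/N and N = 1380:
  stratum A: (490/1380)²·8.49²/39 = 0.233015
  stratum B: (180/1380)²·14.68²/7 = 0.52377
  stratum C: (470/1380)²·15.25²/92 = 0.293217
  stratum D: (240/1380)²·7.61²/54 = 0.0324369
V̂(ȳ_st) = 1.08244
SE(ȳ_st) = √1.08244 = 1.0404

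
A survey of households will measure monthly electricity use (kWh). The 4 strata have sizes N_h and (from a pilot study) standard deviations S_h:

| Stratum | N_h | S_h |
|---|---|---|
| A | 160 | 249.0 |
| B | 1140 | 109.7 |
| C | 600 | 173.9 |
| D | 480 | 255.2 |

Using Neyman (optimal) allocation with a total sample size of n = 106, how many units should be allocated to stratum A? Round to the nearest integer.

11

Neyman allocation: n_h = n · N_h S_h / Σ N_i S_i, with n = 106.
  stratum A: N_h·S_h = 160·249.0 = 39840.00
  stratum B: N_h·S_h = 1140·109.7 = 125058.00
  stratum C: N_h·S_h = 600·173.9 = 104340.00
  stratum D: N_h·S_h = 480·255.2 = 122496.00
Σ N_h S_h = 391734.00
n for stratum A = 106·39840.00/391734.00 = 10.780 → 11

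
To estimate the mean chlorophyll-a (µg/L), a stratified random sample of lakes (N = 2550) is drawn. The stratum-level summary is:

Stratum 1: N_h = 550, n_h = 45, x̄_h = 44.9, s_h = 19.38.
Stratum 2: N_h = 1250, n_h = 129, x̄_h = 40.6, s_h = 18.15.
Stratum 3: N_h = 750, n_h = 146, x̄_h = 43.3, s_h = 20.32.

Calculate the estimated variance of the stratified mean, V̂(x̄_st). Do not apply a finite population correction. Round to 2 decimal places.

V̂(x̄_st) ≈ 1.25

V̂(x̄_st) = Σ W_h² s_h²/n_h, with W_h = N_h/N and N = 2550:
  stratum 1: (550/2550)²·19.38²/45 = 0.388276
  stratum 2: (1250/2550)²·18.15²/129 = 0.613625
  stratum 3: (750/2550)²·20.32²/146 = 0.244645
V̂(x̄_st) = 1.24655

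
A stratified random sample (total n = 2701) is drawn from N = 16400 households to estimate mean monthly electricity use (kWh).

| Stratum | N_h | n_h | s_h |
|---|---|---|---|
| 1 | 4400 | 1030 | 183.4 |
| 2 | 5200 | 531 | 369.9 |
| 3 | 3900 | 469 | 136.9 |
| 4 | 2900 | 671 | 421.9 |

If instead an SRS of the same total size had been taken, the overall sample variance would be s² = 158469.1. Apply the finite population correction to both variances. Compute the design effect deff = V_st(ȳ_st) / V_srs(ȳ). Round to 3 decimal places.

V̂(ȳ_st) = Σ W_h² (1 − n_h/N_h) s_h²/n_h, with W_h = N_h/N and N = 16400:
  stratum 1: (4400/16400)²·(1 − 1030/4400)·183.4²/1030 = 1.80035
  stratum 2: (5200/16400)²·(1 − 531/5200)·369.9²/531 = 23.2602
  stratum 3: (3900/16400)²·(1 − 469/3900)·136.9²/469 = 1.98807
  stratum 4: (2900/16400)²·(1 − 671/2900)·421.9²/671 = 6.37554
V_st = 33.4242
V_srs = (1 − 2701/16400)·158469.1/2701 = 49.0078
deff = V_st / V_srs = 33.4242/49.0078 = 0.6820

deff ≈ 0.682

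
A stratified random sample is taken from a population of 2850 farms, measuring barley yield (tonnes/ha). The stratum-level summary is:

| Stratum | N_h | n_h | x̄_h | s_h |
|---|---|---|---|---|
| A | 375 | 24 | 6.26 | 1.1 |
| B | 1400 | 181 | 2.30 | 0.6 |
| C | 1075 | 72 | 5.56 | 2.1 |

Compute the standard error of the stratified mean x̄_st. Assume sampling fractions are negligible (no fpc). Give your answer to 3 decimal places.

SE(x̄_st) ≈ 0.100

V̂(x̄_st) = Σ W_h² s_h²/n_h, with W_h = N_h/N and N = 2850:
  stratum A: (375/2850)²·1.1²/24 = 0.000872865
  stratum B: (1400/2850)²·0.6²/181 = 0.000479944
  stratum C: (1075/2850)²·2.1²/72 = 0.00871432
V̂(x̄_st) = 0.0100671
SE(x̄_st) = √0.0100671 = 0.100335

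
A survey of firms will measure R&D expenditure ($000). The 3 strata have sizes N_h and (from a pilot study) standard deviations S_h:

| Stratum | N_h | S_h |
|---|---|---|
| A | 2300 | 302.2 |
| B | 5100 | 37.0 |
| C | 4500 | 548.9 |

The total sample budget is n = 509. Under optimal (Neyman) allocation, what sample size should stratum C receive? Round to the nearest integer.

Neyman allocation: n_h = n · N_h S_h / Σ N_i S_i, with n = 509.
  stratum A: N_h·S_h = 2300·302.2 = 695060.00
  stratum B: N_h·S_h = 5100·37.0 = 188700.00
  stratum C: N_h·S_h = 4500·548.9 = 2470050.00
Σ N_h S_h = 3353810.00
n for stratum C = 509·2470050.00/3353810.00 = 374.874 → 375

375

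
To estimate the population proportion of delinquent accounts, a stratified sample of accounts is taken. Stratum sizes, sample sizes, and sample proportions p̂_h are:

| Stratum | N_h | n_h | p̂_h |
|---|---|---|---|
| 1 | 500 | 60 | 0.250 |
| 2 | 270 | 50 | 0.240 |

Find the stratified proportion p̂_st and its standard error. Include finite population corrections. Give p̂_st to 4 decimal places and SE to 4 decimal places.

p̂_st ≈ 0.2465, SE ≈ 0.0394

N = 770; stratum weights W_h = N_h/N.
p̂_st = Σ W_h p̂_h = (500·0.250 + 270·0.240)/770 = 0.24649
V̂(p̂_st) = Σ W_h² (1 − n_h/N_h) p̂_h(1−p̂_h)/(n_h−1):
  stratum 1: (500/770)²·(1 − 60/500)·0.250·0.750/59 = 0.00117921
  stratum 2: (270/770)²·(1 − 50/270)·0.240·0.760/49 = 0.000372936
V̂(p̂_st) = 0.00155214; SE = √V̂ = 0.0393973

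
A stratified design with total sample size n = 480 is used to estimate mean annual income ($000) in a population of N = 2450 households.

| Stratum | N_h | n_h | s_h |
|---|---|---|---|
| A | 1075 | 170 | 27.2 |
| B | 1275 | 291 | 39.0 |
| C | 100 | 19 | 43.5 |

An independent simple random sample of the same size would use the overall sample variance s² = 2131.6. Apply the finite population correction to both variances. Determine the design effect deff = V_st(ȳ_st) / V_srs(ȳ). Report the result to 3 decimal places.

V̂(ȳ_st) = Σ W_h² (1 − n_h/N_h) s_h²/n_h, with W_h = N_h/N and N = 2450:
  stratum A: (1075/2450)²·(1 − 170/1075)·27.2²/170 = 0.705365
  stratum B: (1275/2450)²·(1 − 291/1275)·39.0²/291 = 1.09247
  stratum C: (100/2450)²·(1 − 19/100)·43.5²/19 = 0.134393
V_st = 1.93223
V_srs = (1 − 480/2450)·2131.6/480 = 3.57079
deff = V_st / V_srs = 1.93223/3.57079 = 0.5411

deff ≈ 0.541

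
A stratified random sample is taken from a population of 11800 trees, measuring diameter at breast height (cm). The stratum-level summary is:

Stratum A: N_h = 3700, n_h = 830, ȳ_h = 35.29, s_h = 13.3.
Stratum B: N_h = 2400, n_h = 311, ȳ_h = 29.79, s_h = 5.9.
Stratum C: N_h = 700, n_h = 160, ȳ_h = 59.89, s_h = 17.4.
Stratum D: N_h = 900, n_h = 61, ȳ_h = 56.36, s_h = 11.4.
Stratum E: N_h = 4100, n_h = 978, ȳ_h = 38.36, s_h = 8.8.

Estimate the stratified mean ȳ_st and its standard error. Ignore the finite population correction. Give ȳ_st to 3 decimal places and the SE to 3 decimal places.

ȳ_st = Σ W_h ȳ_h = (3700·35.29 + 2400·29.79 + 700·59.89 + 900·56.36 + 4100·38.36)/11800 = 38.30441
V̂(ȳ_st) = Σ W_h² s_h²/n_h, with W_h = N_h/N and N = 11800:
  stratum A: (3700/11800)²·13.3²/830 = 0.0209539
  stratum B: (2400/11800)²·5.9²/311 = 0.00463023
  stratum C: (700/11800)²·17.4²/160 = 0.00665902
  stratum D: (900/11800)²·11.4²/61 = 0.0123937
  stratum E: (4100/11800)²·8.8²/978 = 0.00955939
V̂(ȳ_st) = 0.0541962
SE(ȳ_st) = √0.0541962 = 0.232801

ȳ_st ≈ 38.304, SE ≈ 0.233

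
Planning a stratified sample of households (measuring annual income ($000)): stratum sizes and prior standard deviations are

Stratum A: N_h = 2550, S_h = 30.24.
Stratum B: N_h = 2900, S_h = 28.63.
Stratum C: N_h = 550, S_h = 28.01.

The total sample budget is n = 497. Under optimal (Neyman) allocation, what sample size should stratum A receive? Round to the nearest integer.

Neyman allocation: n_h = n · N_h S_h / Σ N_i S_i, with n = 497.
  stratum A: N_h·S_h = 2550·30.24 = 77112.00
  stratum B: N_h·S_h = 2900·28.63 = 83027.00
  stratum C: N_h·S_h = 550·28.01 = 15405.50
Σ N_h S_h = 175544.50
n for stratum A = 497·77112.00/175544.50 = 218.319 → 218

218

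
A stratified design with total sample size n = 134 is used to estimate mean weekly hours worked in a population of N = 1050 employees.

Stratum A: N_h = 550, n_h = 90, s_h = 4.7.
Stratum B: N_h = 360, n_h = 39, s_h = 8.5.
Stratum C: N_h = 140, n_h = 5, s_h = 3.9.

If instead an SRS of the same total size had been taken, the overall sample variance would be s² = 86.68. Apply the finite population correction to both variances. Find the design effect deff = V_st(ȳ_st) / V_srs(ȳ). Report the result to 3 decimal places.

V̂(ȳ_st) = Σ W_h² (1 − n_h/N_h) s_h²/n_h, with W_h = N_h/N and N = 1050:
  stratum A: (550/1050)²·(1 − 90/550)·4.7²/90 = 0.0563242
  stratum B: (360/1050)²·(1 − 39/360)·8.5²/39 = 0.194179
  stratum C: (140/1050)²·(1 − 5/140)·3.9²/5 = 0.0521486
V_st = 0.302652
V_srs = (1 − 134/1050)·86.68/134 = 0.564313
deff = V_st / V_srs = 0.302652/0.564313 = 0.5363

deff ≈ 0.536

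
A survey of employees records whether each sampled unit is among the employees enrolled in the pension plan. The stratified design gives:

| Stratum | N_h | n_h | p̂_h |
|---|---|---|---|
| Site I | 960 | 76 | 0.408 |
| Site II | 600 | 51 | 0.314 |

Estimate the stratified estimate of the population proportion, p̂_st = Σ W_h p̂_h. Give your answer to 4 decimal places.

N = 1560; stratum weights W_h = N_h/N.
p̂_st = Σ W_h p̂_h = (960·0.408 + 600·0.314)/1560 = 0.37185

p̂_st ≈ 0.3718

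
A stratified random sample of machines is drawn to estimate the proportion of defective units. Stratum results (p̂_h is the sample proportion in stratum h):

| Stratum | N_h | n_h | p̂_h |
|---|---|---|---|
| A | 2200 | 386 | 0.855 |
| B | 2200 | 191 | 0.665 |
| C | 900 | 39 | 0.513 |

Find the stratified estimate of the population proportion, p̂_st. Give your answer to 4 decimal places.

N = 5300; stratum weights W_h = N_h/N.
p̂_st = Σ W_h p̂_h = (2200·0.855 + 2200·0.665 + 900·0.513)/5300 = 0.71806

p̂_st ≈ 0.7181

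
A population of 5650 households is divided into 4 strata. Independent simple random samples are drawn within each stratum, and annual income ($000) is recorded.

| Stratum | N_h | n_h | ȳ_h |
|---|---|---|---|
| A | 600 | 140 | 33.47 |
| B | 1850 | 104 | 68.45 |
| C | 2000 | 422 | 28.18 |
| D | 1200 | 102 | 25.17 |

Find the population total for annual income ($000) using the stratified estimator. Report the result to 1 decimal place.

τ̂_st = Σ N_h ȳ_h = 600·33.47 + 1850·68.45 + 2000·28.18 + 1200·25.17 = 233278.5

τ̂_st ≈ 233278.5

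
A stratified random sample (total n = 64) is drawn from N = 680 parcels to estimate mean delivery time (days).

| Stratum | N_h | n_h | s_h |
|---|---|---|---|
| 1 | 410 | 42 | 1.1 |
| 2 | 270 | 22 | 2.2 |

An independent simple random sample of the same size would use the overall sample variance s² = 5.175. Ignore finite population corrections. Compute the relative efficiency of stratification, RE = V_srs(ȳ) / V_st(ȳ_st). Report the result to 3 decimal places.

RE ≈ 1.791

V̂(ȳ_st) = Σ W_h² s_h²/n_h, with W_h = N_h/N and N = 680:
  stratum 1: (410/680)²·1.1²/42 = 0.0104734
  stratum 2: (270/680)²·2.2²/22 = 0.0346843
V_st = 0.0451576
V_srs = s²/n = 5.175/64 = 0.0808594
Relative efficiency = V_srs / V_st = 0.0808594/0.0451576 = 1.7906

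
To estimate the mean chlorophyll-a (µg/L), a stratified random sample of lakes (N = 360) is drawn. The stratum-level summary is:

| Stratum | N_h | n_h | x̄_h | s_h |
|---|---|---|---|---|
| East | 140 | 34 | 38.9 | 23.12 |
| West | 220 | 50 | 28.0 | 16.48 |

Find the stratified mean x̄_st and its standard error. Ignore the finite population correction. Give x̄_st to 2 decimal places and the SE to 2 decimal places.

x̄_st = Σ W_h x̄_h = (140·38.9 + 220·28.0)/360 = 32.23889
V̂(x̄_st) = Σ W_h² s_h²/n_h, with W_h = N_h/N and N = 360:
  stratum East: (140/360)²·23.12²/34 = 2.37765
  stratum West: (220/360)²·16.48²/50 = 2.02855
V̂(x̄_st) = 4.40619
SE(x̄_st) = √4.40619 = 2.09909

x̄_st ≈ 32.24, SE ≈ 2.10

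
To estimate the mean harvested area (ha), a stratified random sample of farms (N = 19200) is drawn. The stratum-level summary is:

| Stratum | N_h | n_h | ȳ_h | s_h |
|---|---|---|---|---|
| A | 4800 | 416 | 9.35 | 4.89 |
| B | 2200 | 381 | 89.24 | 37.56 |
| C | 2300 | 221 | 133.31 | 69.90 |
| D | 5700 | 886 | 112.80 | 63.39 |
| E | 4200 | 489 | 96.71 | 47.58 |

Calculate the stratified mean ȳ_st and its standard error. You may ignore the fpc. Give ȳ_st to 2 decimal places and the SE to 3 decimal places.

ȳ_st = Σ W_h ȳ_h = (4800·9.35 + 2200·89.24 + 2300·133.31 + 5700·112.80 + 4200·96.71)/19200 = 83.17516
V̂(ȳ_st) = Σ W_h² s_h²/n_h, with W_h = N_h/N and N = 19200:
  stratum A: (4800/19200)²·4.89²/416 = 0.00359256
  stratum B: (2200/19200)²·37.56²/381 = 0.0486149
  stratum C: (2300/19200)²·69.90²/221 = 0.31726
  stratum D: (5700/19200)²·63.39²/886 = 0.399719
  stratum E: (4200/19200)²·47.58²/489 = 0.221532
V̂(ȳ_st) = 0.990718
SE(ȳ_st) = √0.990718 = 0.995348

ȳ_st ≈ 83.18, SE ≈ 0.995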